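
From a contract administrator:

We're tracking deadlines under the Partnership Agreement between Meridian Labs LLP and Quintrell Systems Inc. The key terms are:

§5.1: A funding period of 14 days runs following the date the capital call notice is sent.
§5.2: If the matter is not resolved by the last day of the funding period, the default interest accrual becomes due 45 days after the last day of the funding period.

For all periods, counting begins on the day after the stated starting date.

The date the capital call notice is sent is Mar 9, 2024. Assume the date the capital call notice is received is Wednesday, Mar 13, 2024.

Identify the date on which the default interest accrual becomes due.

The last day of the funding period: Mar 9, 2024 + 14 days = Mar 23, 2024.
Adding 45 calendar days to Mar 23, 2024 gives May 7, 2024, which is the date on which the default interest accrual becomes due.

May 7, 2024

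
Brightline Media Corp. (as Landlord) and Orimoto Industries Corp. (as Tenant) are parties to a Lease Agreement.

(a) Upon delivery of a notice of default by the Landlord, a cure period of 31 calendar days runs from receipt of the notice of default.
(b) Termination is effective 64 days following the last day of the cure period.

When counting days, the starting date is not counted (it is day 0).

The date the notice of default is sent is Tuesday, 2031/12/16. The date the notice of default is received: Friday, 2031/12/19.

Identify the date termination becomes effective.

2032/03/23

Adding 31 calendar days to 2031/12/19 gives 2032/01/19, which is the last day of the cure period.
The date termination becomes effective: 2032/01/19 + 64 days = 2032/03/23.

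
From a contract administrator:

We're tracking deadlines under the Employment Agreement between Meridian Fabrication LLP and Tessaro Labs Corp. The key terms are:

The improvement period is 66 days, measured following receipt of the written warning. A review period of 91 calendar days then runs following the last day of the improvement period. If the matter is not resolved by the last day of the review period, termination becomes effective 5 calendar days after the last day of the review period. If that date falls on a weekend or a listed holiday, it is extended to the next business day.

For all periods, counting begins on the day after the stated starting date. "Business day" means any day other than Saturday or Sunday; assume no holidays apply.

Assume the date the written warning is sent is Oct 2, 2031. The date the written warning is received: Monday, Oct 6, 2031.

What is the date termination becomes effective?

Mar 16, 2032

Adding 66 calendar days to Oct 6, 2031 gives Dec 11, 2031, which is the last day of the improvement period.
The last day of the review period: 91 calendar days after Dec 11, 2031 is Mar 11, 2032.
The date termination becomes effective: 5 calendar days after Mar 11, 2032 is Mar 16, 2032. Mar 16, 2032 is a Tuesday, so no roll-forward applies.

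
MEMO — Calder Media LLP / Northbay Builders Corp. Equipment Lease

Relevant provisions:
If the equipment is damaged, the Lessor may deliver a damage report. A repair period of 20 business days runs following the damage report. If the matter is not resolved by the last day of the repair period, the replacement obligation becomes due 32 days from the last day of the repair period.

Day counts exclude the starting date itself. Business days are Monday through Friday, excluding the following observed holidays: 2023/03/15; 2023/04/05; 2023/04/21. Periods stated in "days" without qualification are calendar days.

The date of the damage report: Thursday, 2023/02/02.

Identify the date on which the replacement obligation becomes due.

The last day of the repair period: 20 business days after Thursday, 2023/02/02, skipping weekends — Feb 3, Feb 6, Feb 7, Feb 8, …, Feb 28, Mar 1, Mar 2 — lands on Thursday, 2023/03/02.
The date on which the replacement obligation becomes due: 2023/03/02 + 32 days = 2023/04/03.

2023/04/03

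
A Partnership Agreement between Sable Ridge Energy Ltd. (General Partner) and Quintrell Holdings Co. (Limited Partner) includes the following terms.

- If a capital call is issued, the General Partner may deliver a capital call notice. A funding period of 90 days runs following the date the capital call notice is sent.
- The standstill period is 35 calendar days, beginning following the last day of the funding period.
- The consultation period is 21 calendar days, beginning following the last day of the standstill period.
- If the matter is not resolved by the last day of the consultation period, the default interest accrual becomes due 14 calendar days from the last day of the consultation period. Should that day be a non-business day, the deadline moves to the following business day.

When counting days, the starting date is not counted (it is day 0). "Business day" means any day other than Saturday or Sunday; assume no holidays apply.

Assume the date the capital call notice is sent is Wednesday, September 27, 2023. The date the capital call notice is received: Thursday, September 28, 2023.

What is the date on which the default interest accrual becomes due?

March 5, 2024

The last day of the funding period: 90 calendar days after September 27, 2023 is December 26, 2023.
The last day of the standstill period: December 26, 2023 + 35 days = January 30, 2024.
The last day of the consultation period: 21 calendar days after January 30, 2024 is February 20, 2024.
The date on which the default interest accrual becomes due: February 20, 2024 + 14 days = March 5, 2024. March 5, 2024 is a Tuesday, so no roll-forward applies.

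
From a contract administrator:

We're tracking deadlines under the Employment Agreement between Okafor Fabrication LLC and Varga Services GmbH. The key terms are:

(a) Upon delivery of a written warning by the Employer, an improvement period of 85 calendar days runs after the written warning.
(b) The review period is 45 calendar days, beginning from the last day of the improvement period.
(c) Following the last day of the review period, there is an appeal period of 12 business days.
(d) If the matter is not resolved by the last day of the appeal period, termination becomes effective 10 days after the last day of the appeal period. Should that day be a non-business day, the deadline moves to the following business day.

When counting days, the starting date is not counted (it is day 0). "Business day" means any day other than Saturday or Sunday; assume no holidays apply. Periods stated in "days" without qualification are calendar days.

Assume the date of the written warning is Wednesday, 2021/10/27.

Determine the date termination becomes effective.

2022/04/01

Adding 85 calendar days to 2021/10/27 gives 2022/01/20, which is the last day of the improvement period.
Adding 45 calendar days to 2022/01/20 gives 2022/03/06, which is the last day of the review period.
The last day of the appeal period: 12 business days after Sunday, 2022/03/06, skipping weekends — Mar 7, Mar 8, Mar 9, Mar 10, …, Mar 18, Mar 21, Mar 22 — lands on Tuesday, 2022/03/22.
Adding 10 calendar days to 2022/03/22 gives 2022/04/01, which is the date termination becomes effective. 2022/04/01 is a Friday, so no roll-forward applies.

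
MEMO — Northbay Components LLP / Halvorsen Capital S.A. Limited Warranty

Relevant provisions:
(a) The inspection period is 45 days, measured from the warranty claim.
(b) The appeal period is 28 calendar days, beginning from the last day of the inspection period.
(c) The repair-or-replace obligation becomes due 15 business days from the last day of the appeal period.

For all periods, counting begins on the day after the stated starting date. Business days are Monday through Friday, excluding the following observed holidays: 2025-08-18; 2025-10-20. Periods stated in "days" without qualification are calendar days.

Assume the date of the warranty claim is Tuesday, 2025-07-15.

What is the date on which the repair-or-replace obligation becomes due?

Adding 45 calendar days to 2025-07-15 gives 2025-08-29, which is the last day of the inspection period.
The last day of the appeal period: 28 calendar days after 2025-08-29 is 2025-09-26.
The date on which the repair-or-replace obligation becomes due: 15 business days after Friday, 2025-09-26, skipping weekends — Sep 29, Sep 30, Oct 1, Oct 2, …, Oct 15, Oct 16, Oct 17 — lands on Friday, 2025-10-17.

2025-10-17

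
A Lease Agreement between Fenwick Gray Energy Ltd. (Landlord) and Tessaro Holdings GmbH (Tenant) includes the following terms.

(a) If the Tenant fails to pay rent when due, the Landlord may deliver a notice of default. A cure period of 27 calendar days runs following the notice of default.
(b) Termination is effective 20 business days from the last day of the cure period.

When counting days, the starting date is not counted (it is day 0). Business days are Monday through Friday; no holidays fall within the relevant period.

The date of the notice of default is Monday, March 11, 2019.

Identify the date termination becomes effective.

May 3, 2019

The last day of the cure period: 27 calendar days after March 11, 2019 is April 7, 2019.
The date termination becomes effective: 20 business days after Sunday, April 7, 2019, skipping weekends — Apr 8, Apr 9, Apr 10, Apr 11, …, May 1, May 2, May 3 — lands on Friday, May 3, 2019.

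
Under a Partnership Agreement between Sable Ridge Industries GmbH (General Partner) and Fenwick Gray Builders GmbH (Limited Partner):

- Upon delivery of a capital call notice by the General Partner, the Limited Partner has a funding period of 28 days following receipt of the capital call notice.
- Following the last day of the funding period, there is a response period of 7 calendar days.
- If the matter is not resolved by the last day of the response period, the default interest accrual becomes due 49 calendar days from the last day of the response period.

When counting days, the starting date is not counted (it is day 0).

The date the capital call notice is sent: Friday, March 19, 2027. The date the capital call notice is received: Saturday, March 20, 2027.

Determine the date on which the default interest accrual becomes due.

June 12, 2027

Adding 28 calendar days to March 20, 2027 gives April 17, 2027, which is the last day of the funding period.
The last day of the response period: April 17, 2027 + 7 days = April 24, 2027.
The date on which the default interest accrual becomes due: 49 calendar days after April 24, 2027 is June 12, 2027.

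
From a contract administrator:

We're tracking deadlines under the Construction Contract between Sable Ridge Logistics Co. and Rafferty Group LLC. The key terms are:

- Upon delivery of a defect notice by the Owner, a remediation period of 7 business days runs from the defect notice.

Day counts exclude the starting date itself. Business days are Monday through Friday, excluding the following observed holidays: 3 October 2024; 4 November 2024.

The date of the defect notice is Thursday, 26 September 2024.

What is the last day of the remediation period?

8 October 2024

The last day of the remediation period: 7 business days after Thursday, 26 September 2024, skipping weekends and the listed holiday on Oct 3 — Sep 27, Sep 30, Oct 1, Oct 2, Oct 4, Oct 7, Oct 8 — lands on Tuesday, 8 October 2024.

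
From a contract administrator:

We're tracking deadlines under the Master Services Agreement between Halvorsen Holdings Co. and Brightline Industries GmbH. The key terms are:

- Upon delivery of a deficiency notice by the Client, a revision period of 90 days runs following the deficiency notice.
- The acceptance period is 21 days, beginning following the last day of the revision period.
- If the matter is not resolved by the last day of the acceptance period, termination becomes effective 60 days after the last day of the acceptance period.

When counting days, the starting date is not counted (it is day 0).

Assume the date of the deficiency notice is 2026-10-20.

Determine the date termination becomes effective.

2027-04-09

Adding 90 calendar days to 2026-10-20 gives 2027-01-18, which is the last day of the revision period.
The last day of the acceptance period: 21 calendar days after 2027-01-18 is 2027-02-08.
Adding 60 calendar days to 2027-02-08 gives 2027-04-09, which is the date termination becomes effective.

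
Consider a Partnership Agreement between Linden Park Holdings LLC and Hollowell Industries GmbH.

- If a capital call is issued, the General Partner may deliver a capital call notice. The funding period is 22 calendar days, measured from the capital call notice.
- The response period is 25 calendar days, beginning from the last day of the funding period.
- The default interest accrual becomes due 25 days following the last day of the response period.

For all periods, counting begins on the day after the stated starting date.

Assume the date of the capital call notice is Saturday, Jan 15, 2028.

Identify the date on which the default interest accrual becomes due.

Mar 27, 2028

Adding 22 calendar days to Jan 15, 2028 gives Feb 6, 2028, which is the last day of the funding period.
The last day of the response period: 25 calendar days after Feb 6, 2028 is Mar 2, 2028.
Adding 25 calendar days to Mar 2, 2028 gives Mar 27, 2028, which is the date on which the default interest accrual becomes due.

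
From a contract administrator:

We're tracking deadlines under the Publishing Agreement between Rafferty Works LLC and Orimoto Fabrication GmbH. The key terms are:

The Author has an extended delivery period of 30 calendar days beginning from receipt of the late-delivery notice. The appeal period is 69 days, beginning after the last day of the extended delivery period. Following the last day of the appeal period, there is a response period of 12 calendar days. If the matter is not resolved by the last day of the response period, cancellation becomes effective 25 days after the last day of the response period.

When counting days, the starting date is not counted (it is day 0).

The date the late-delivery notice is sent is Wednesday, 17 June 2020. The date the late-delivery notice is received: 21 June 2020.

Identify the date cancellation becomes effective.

4 November 2020

The last day of the extended delivery period: 21 June 2020 + 30 days = 21 July 2020.
The last day of the appeal period: 21 July 2020 + 69 days = 28 September 2020.
The last day of the response period: 12 calendar days after 28 September 2020 is 10 October 2020.
The date cancellation becomes effective: 25 calendar days after 10 October 2020 is 4 November 2020.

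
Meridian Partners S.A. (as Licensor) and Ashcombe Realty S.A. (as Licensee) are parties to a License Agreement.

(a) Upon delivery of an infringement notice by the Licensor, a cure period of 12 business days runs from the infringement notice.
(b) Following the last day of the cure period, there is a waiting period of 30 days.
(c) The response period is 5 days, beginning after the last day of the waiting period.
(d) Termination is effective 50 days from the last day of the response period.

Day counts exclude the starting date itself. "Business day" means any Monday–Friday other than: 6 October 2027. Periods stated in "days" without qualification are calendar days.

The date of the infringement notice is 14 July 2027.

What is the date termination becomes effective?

From Wednesday, 14 July 2027, 12 business days (Jul 15, Jul 16, Jul 19, Jul 20, …, Jul 28, Jul 29, Jul 30, skipping weekends) brings us to Friday, 30 July 2027, which is the last day of the cure period.
The last day of the waiting period: 30 July 2027 + 30 days = 29 August 2027.
The last day of the response period: 5 calendar days after 29 August 2027 is 3 September 2027.
The date termination becomes effective: 50 calendar days after 3 September 2027 is 23 October 2027.

23 October 2027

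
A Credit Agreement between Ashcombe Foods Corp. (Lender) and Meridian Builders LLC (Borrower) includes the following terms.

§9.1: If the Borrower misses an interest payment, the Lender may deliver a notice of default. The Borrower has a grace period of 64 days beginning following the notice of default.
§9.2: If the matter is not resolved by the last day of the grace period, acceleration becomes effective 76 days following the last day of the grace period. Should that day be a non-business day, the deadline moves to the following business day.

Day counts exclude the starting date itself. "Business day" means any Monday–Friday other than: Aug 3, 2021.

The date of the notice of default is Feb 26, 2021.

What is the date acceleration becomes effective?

Jul 16, 2021

The last day of the grace period: Feb 26, 2021 + 64 days = May 1, 2021.
Adding 76 calendar days to May 1, 2021 gives Jul 16, 2021, which is the date acceleration becomes effective. Jul 16, 2021 is a Friday and is not a listed holiday, so no roll-forward applies.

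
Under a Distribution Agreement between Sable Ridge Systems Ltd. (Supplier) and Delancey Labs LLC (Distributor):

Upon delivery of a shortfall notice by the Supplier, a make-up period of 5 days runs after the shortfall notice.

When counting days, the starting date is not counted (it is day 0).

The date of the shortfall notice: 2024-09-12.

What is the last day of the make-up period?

2024-09-17

Adding 5 calendar days to 2024-09-12 gives 2024-09-17, which is the last day of the make-up period.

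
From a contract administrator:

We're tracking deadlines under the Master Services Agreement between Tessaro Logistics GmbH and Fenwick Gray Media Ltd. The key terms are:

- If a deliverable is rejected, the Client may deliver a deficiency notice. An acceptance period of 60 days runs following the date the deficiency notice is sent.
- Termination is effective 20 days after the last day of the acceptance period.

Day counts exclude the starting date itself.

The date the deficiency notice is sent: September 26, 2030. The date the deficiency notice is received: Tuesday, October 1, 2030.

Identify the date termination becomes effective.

December 15, 2030

The last day of the acceptance period: September 26, 2030 + 60 days = November 25, 2030.
Adding 20 calendar days to November 25, 2030 gives December 15, 2030, which is the date termination becomes effective.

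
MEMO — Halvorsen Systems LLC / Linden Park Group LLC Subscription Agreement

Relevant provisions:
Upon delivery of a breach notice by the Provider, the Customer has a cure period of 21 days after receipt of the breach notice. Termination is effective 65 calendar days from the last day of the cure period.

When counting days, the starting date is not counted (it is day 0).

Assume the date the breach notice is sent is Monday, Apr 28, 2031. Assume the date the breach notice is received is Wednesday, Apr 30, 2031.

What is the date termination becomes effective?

Jul 25, 2031

Adding 21 calendar days to Apr 30, 2031 gives May 21, 2031, which is the last day of the cure period.
The date termination becomes effective: 65 calendar days after May 21, 2031 is Jul 25, 2031.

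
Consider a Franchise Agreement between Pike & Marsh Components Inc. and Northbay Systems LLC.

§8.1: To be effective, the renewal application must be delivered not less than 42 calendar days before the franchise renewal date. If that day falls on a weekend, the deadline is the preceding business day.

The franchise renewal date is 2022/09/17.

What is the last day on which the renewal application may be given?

2022/08/05

2022/09/17 minus 42 days is 2022/08/06. That is a Saturday, so the deadline moves back to Friday, 2022/08/05.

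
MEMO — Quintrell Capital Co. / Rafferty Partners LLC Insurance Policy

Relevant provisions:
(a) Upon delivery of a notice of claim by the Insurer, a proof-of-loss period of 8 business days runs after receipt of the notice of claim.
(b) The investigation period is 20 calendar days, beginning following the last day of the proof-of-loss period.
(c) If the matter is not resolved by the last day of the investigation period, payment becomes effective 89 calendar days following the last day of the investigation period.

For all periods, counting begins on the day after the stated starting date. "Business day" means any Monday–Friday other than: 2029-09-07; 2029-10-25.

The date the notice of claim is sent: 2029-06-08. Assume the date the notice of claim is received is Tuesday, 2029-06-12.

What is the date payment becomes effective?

2029-10-09

The last day of the proof-of-loss period: 8 business days after Tuesday, 2029-06-12, skipping weekends — Jun 13, Jun 14, Jun 15, Jun 18, Jun 19, Jun 20, Jun 21, Jun 22 — lands on Friday, 2029-06-22.
Adding 20 calendar days to 2029-06-22 gives 2029-07-12, which is the last day of the investigation period.
The date payment becomes effective: 2029-07-12 + 89 days = 2029-10-09.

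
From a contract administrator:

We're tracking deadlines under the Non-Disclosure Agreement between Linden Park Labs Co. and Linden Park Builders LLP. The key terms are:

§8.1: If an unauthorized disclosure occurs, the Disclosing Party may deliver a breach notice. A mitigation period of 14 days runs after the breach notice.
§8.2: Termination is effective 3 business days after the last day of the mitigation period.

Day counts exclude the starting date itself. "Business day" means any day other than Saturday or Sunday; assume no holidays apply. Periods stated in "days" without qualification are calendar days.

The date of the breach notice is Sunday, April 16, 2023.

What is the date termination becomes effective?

May 3, 2023

Adding 14 calendar days to April 16, 2023 gives April 30, 2023, which is the last day of the mitigation period.
From Sunday, April 30, 2023, 3 business days (May 1, May 2, May 3, skipping weekends) brings us to Wednesday, May 3, 2023, which is the date termination becomes effective.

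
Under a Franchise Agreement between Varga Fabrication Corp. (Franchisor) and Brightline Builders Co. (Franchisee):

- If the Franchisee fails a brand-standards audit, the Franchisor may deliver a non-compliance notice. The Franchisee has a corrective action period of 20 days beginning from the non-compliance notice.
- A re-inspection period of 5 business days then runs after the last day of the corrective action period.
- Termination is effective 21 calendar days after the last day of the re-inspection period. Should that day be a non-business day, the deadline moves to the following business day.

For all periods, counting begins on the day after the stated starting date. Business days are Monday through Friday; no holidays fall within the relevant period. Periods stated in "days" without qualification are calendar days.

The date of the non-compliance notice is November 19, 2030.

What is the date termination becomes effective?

January 6, 2031

Adding 20 calendar days to November 19, 2030 gives December 9, 2030, which is the last day of the corrective action period.
The last day of the re-inspection period: counting 5 business days from Monday, December 9, 2030 (Dec 10, Dec 11, Dec 12, Dec 13, Dec 16, skipping weekends) reaches Monday, December 16, 2030.
Adding 21 calendar days to December 16, 2030 gives January 6, 2031, which is the date termination becomes effective. January 6, 2031 is a Monday, so no roll-forward applies.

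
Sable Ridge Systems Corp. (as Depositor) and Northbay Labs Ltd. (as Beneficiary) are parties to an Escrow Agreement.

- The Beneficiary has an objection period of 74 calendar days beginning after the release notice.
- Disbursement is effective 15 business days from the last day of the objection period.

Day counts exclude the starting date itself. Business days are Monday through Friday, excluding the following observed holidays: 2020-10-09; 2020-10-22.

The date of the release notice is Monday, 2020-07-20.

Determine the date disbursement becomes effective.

Adding 74 calendar days to 2020-07-20 gives 2020-10-02, which is the last day of the objection period.
From Friday, 2020-10-02, 15 business days (Oct 5, Oct 6, Oct 7, Oct 8, …, Oct 23, Oct 26, Oct 27, skipping weekends and the listed holidays on Oct 9, Oct 22) brings us to Tuesday, 2020-10-27, which is the date disbursement becomes effective.

2020-10-27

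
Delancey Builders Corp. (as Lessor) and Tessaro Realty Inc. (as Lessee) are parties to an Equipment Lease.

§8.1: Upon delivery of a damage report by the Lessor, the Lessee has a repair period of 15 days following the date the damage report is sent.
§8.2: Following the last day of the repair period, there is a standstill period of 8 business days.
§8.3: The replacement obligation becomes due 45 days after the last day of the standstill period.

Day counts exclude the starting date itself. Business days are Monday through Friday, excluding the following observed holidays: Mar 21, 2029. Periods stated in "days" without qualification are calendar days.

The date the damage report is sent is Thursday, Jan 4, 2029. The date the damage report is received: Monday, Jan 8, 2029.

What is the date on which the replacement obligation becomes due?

The last day of the repair period: Jan 4, 2029 + 15 days = Jan 19, 2029.
The last day of the standstill period: counting 8 business days from Friday, Jan 19, 2029 (Jan 22, Jan 23, Jan 24, Jan 25, Jan 26, Jan 29, Jan 30, Jan 31, skipping weekends) reaches Wednesday, Jan 31, 2029.
The date on which the replacement obligation becomes due: Jan 31, 2029 + 45 days = Mar 17, 2029.

Mar 17, 2029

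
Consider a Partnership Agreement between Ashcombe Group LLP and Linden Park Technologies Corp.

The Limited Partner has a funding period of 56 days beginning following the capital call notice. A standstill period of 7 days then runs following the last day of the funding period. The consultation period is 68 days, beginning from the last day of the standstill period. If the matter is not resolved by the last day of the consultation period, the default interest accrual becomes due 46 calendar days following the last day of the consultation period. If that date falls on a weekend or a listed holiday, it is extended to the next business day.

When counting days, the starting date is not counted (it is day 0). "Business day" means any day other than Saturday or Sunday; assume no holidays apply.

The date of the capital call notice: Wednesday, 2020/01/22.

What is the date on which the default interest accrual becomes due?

Adding 56 calendar days to 2020/01/22 gives 2020/03/18, which is the last day of the funding period.
Adding 7 calendar days to 2020/03/18 gives 2020/03/25, which is the last day of the standstill period.
The last day of the consultation period: 68 calendar days after 2020/03/25 is 2020/06/01.
The date on which the default interest accrual becomes due: 46 calendar days after 2020/06/01 is 2020/07/17. 2020/07/17 is a Friday, so no roll-forward applies.

2020/07/17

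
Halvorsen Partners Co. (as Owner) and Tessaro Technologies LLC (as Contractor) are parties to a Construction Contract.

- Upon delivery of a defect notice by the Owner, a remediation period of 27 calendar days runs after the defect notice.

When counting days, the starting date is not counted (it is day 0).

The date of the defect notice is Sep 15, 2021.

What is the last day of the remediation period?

Adding 27 calendar days to Sep 15, 2021 gives Oct 12, 2021, which is the last day of the remediation period.

Oct 12, 2021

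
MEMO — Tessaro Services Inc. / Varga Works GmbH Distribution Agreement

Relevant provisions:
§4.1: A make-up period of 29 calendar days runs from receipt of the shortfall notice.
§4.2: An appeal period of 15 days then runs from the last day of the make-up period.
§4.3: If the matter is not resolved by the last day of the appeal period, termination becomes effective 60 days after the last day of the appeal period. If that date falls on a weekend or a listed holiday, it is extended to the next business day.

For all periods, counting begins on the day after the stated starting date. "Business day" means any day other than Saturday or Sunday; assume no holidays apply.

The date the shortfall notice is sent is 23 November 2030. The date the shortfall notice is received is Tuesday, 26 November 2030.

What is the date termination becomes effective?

The last day of the make-up period: 26 November 2030 + 29 days = 25 December 2030.
The last day of the appeal period: 15 calendar days after 25 December 2030 is 9 January 2031.
Adding 60 calendar days to 9 January 2031 gives 10 March 2031, which is the date termination becomes effective. 10 March 2031 is a Monday, so no roll-forward applies.

10 March 2031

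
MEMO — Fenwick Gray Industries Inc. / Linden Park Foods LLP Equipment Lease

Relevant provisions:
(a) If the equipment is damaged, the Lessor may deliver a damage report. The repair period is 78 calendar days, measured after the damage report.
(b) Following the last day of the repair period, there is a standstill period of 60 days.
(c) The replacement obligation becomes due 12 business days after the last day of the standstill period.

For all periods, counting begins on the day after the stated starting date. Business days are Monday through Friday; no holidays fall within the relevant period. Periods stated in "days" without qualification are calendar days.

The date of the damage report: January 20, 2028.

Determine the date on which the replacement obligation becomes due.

June 22, 2028

The last day of the repair period: January 20, 2028 + 78 days = April 7, 2028.
The last day of the standstill period: 60 calendar days after April 7, 2028 is June 6, 2028.
The date on which the replacement obligation becomes due: 12 business days after Tuesday, June 6, 2028, skipping weekends — Jun 7, Jun 8, Jun 9, Jun 12, …, Jun 20, Jun 21, Jun 22 — lands on Thursday, June 22, 2028.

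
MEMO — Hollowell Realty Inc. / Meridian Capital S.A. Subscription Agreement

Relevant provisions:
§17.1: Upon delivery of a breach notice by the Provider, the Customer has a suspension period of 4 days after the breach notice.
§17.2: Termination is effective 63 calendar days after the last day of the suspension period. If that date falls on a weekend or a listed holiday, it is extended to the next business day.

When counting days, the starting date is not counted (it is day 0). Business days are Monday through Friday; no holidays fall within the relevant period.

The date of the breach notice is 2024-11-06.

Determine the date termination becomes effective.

2025-01-13

The last day of the suspension period: 2024-11-06 + 4 days = 2024-11-10.
The date termination becomes effective: 2024-11-10 + 63 days = 2025-01-12. That falls on a Sunday, so it rolls to the next business day, Monday, 2025-01-13.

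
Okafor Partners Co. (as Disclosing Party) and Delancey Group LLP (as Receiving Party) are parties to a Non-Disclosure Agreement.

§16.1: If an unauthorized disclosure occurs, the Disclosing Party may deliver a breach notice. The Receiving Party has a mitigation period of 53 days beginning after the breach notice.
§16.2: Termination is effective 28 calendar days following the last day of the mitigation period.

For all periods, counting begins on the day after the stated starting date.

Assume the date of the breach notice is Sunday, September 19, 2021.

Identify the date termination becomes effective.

December 9, 2021

The last day of the mitigation period: 53 calendar days after September 19, 2021 is November 11, 2021.
The date termination becomes effective: 28 calendar days after November 11, 2021 is December 9, 2021.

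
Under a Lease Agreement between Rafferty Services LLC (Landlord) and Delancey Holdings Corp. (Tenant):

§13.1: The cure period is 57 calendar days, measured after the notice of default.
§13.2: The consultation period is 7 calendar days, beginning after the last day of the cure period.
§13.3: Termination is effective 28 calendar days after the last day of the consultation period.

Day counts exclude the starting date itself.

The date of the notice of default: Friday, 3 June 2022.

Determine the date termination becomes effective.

3 September 2022

The last day of the cure period: 3 June 2022 + 57 days = 30 July 2022.
The last day of the consultation period: 30 July 2022 + 7 days = 6 August 2022.
Adding 28 calendar days to 6 August 2022 gives 3 September 2022, which is the date termination becomes effective.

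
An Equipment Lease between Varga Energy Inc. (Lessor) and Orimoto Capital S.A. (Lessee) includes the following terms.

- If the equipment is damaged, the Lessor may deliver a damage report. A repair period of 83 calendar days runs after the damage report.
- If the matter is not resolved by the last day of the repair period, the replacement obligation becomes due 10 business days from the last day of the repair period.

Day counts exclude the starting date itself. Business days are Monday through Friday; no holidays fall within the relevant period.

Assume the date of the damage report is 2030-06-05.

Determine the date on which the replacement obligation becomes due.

Adding 83 calendar days to 2030-06-05 gives 2030-08-27, which is the last day of the repair period.
From Tuesday, 2030-08-27, 10 business days (Aug 28, Aug 29, Aug 30, Sep 2, Sep 3, Sep 4, Sep 5, Sep 6, Sep 9, Sep 10, skipping weekends) brings us to Tuesday, 2030-09-10, which is the date on which the replacement obligation becomes due.

2030-09-10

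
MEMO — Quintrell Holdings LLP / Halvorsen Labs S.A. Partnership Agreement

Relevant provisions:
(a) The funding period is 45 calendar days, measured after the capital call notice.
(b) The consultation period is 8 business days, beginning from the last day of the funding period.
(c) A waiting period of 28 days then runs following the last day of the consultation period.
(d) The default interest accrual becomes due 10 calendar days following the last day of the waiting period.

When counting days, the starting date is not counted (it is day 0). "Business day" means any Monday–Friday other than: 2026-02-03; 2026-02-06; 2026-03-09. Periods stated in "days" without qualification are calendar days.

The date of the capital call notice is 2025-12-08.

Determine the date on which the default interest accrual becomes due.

The last day of the funding period: 2025-12-08 + 45 days = 2026-01-22.
The last day of the consultation period: counting 8 business days from Thursday, 2026-01-22 (Jan 23, Jan 26, Jan 27, Jan 28, Jan 29, Jan 30, Feb 2, Feb 4, skipping weekends and the listed holiday on Feb 3) reaches Wednesday, 2026-02-04.
Adding 28 calendar days to 2026-02-04 gives 2026-03-04, which is the last day of the waiting period.
The date on which the default interest accrual becomes due: 2026-03-04 + 10 days = 2026-03-14.

2026-03-14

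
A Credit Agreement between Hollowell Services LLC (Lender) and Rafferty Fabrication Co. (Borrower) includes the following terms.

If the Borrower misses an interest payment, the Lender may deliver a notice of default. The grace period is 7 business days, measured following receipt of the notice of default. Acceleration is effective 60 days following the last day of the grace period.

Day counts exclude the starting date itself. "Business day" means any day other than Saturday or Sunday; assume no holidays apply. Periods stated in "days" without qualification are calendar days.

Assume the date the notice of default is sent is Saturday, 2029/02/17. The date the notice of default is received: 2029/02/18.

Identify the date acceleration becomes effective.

From Sunday, 2029/02/18, 7 business days (Feb 19, Feb 20, Feb 21, Feb 22, Feb 23, Feb 26, Feb 27, skipping weekends) brings us to Tuesday, 2029/02/27, which is the last day of the grace period.
Adding 60 calendar days to 2029/02/27 gives 2029/04/28, which is the date acceleration becomes effective.

2029/04/28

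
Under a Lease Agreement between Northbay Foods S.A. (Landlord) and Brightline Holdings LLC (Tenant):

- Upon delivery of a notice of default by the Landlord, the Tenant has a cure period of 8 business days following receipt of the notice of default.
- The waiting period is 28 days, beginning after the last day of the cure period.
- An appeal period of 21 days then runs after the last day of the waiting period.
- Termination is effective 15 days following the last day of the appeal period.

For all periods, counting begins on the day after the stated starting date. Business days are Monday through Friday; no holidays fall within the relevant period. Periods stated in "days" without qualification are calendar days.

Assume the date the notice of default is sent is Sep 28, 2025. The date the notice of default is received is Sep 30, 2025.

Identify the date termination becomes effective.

Dec 13, 2025

The last day of the cure period: 8 business days after Tuesday, Sep 30, 2025, skipping weekends — Oct 1, Oct 2, Oct 3, Oct 6, Oct 7, Oct 8, Oct 9, Oct 10 — lands on Friday, Oct 10, 2025.
Adding 28 calendar days to Oct 10, 2025 gives Nov 7, 2025, which is the last day of the waiting period.
Adding 21 calendar days to Nov 7, 2025 gives Nov 28, 2025, which is the last day of the appeal period.
The date termination becomes effective: 15 calendar days after Nov 28, 2025 is Dec 13, 2025.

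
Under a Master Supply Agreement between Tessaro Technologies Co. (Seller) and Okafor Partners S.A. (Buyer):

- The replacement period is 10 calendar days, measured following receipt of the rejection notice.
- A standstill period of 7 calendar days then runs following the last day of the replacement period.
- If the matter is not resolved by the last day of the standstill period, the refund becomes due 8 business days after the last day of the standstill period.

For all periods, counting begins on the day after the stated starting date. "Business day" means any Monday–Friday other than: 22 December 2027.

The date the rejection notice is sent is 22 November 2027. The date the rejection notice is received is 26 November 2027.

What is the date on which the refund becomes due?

Adding 10 calendar days to 26 November 2027 gives 6 December 2027, which is the last day of the replacement period.
Adding 7 calendar days to 6 December 2027 gives 13 December 2027, which is the last day of the standstill period.
The date on which the refund becomes due: 8 business days after Monday, 13 December 2027, skipping weekends and the listed holiday on Dec 22 — Dec 14, Dec 15, Dec 16, Dec 17, Dec 20, Dec 21, Dec 23, Dec 24 — lands on Friday, 24 December 2027.

24 December 2027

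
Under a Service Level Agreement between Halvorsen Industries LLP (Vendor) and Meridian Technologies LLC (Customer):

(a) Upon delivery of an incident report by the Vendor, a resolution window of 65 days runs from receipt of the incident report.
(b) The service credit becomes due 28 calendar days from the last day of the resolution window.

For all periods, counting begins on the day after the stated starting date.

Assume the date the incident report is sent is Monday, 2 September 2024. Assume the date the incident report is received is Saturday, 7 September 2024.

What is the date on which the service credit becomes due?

The last day of the resolution window: 65 calendar days after 7 September 2024 is 11 November 2024.
Adding 28 calendar days to 11 November 2024 gives 9 December 2024, which is the date on which the service credit becomes due.

9 December 2024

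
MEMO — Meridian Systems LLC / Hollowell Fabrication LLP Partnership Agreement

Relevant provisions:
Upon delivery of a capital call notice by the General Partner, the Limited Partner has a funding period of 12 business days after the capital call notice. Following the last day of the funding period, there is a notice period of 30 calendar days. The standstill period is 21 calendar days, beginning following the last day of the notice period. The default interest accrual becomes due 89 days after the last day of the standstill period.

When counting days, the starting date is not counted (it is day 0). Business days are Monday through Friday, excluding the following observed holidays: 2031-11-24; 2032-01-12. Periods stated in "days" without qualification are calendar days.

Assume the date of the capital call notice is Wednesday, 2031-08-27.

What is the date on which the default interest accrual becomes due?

The last day of the funding period: 12 business days after Wednesday, 2031-08-27, skipping weekends — Aug 28, Aug 29, Sep 1, Sep 2, …, Sep 10, Sep 11, Sep 12 — lands on Friday, 2031-09-12.
The last day of the notice period: 30 calendar days after 2031-09-12 is 2031-10-12.
Adding 21 calendar days to 2031-10-12 gives 2031-11-02, which is the last day of the standstill period.
The date on which the default interest accrual becomes due: 2031-11-02 + 89 days = 2032-01-30.

2032-01-30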